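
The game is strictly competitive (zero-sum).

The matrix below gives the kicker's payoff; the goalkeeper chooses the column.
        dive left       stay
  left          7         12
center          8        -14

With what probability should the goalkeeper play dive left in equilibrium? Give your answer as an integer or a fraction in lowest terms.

Row minima are 7 and -14, so the kicker's maximin is 7; column maxima are 8 and 12, so the goalkeeper's minimax is 8. These differ, so the equilibrium is in mixed strategies.
Let the goalkeeper play dive left with probability q. The kicker is indifferent when 7q + 12(1−q) = 8q − 14(1−q), giving q = 26/27.

26/27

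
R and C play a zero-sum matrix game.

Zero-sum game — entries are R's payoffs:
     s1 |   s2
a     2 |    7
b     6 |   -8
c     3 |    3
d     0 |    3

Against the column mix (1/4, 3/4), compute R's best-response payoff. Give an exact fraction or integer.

23/4

a: (2)·(1/4) + (7)·(3/4) = 23/4.
b: (6)·(1/4) + (-8)·(3/4) = -9/2.
c: (3)·(1/4) + (3)·(3/4) = 3.
d: (0)·(1/4) + (3)·(3/4) = 9/4.
The best pure response is a with expected payoff 23/4.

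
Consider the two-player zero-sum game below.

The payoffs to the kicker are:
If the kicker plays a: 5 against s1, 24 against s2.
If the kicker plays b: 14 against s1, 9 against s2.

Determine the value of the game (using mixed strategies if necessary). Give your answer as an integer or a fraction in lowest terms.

97/8

Row minima are 5 and 9, so the kicker's maximin is 9; column maxima are 14 and 24, so the goalkeeper's minimax is 14. These differ, so the equilibrium is in mixed strategies.
Let the kicker play a with probability p. The goalkeeper is indifferent when 5p + 14(1−p) = 24p + 9(1−p), giving p = 5/24.
Let the goalkeeper play s1 with probability q. The kicker is indifferent when 5q + 24(1−q) = 14q + 9(1−q), giving q = 5/8.
The value is 5·(5/8) + (24)·(3/8) = 97/8.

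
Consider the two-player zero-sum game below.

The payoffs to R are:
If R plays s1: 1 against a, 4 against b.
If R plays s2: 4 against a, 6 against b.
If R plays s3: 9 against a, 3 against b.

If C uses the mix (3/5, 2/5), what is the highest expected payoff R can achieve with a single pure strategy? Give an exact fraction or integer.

33/5

s1: (1)·(3/5) + (4)·(2/5) = 11/5.
s2: (4)·(3/5) + (6)·(2/5) = 24/5.
s3: (9)·(3/5) + (3)·(2/5) = 33/5.
The best pure response is s3 with expected payoff 33/5.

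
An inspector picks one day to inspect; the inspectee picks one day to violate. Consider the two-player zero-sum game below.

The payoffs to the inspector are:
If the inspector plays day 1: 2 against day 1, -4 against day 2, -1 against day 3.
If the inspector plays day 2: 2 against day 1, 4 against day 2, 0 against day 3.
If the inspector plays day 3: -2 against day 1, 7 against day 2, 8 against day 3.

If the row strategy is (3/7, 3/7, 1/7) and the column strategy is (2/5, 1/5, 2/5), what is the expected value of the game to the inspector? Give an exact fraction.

Against (2/5, 1/5, 2/5), each row's expected payoff is day 1: -2/5; day 2: 8/5; day 3: 19/5.
Taking the (3/7, 3/7, 1/7)-weighted average: (3/7)·(-2/5) + (3/7)·(8/5) + (1/7)·(19/5) = 37/35.

37/35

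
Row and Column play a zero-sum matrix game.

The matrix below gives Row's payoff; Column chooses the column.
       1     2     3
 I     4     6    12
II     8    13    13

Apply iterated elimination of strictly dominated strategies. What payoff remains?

Column 3 is strictly dominated by 1 for Column (4<12, 8<13); eliminate 3.
Column 2 is strictly dominated by 1 for Column (4<6, 8<13); eliminate 2.
Row I is strictly dominated by row II (8>4); eliminate I.
Only (II, 1) remains, with payoff 8.

8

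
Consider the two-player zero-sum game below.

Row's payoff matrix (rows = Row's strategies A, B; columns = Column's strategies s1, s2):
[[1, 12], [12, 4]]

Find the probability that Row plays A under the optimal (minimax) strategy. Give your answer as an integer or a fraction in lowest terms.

8/19

Row minima are 1 and 4, so Row's maximin is 4; column maxima are 12 and 12, so Column's minimax is 12. These differ, so the equilibrium is in mixed strategies.
Let Row play A with probability p. Column is indifferent when p + 12(1−p) = 12p + 4(1−p), giving p = 8/19.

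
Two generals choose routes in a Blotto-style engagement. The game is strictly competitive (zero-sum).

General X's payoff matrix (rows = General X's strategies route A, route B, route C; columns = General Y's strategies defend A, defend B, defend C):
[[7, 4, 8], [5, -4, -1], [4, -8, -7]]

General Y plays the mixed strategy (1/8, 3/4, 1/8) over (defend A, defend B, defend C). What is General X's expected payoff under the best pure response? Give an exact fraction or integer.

39/8

route A: (7)·(1/8) + (4)·(3/4) + (8)·(1/8) = 39/8.
route B: (5)·(1/8) + (-4)·(3/4) + (-1)·(1/8) = -5/2.
route C: (4)·(1/8) + (-8)·(3/4) + (-7)·(1/8) = -51/8.
The best pure response is route A with expected payoff 39/8.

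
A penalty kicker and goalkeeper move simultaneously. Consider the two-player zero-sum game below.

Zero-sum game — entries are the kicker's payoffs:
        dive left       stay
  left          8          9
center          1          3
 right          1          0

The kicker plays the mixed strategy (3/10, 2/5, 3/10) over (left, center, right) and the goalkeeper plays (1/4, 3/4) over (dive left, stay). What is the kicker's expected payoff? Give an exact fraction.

Against (1/4, 3/4), each row's expected payoff is left: 35/4; center: 5/2; right: 1/4.
Taking the (3/10, 2/5, 3/10)-weighted average: (3/10)·(35/4) + (2/5)·(5/2) + (3/10)·(1/4) = 37/10.

37/10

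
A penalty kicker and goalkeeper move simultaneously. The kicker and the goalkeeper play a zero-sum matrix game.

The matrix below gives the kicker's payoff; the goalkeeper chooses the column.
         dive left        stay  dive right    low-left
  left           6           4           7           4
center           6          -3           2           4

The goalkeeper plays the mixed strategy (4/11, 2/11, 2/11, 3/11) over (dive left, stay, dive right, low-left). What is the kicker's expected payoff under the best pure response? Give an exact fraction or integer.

58/11

left: (6)·(4/11) + (4)·(2/11) + (7)·(2/11) + (4)·(3/11) = 58/11.
center: (6)·(4/11) + (-3)·(2/11) + (2)·(2/11) + (4)·(3/11) = 34/11.
The best pure response is left with expected payoff 58/11.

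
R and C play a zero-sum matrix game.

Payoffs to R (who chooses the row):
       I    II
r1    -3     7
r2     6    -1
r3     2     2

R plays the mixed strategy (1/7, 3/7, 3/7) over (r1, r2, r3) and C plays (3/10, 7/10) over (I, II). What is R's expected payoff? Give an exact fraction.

19/10

Against (3/10, 7/10), each row's expected payoff is r1: 4; r2: 11/10; r3: 2.
Taking the (1/7, 3/7, 3/7)-weighted average: (1/7)·(4) + (3/7)·(11/10) + (3/7)·(2) = 19/10.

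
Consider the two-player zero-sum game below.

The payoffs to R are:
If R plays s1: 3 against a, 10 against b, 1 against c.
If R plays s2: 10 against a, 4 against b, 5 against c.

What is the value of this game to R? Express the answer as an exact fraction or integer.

23/5

Column a is strictly dominated by c for C (it gives R more in every row).
The remaining 2×2 game on (s1, s2) × (b, c) has no saddle point. Let R play s1 with probability p; indifference gives 10p + 4(1−p) = p + 5(1−p), so p = 1/10.
Similarly C's optimal q on b is 2/5, and the value is 10·(2/5) + (1)·(3/5) = 23/5.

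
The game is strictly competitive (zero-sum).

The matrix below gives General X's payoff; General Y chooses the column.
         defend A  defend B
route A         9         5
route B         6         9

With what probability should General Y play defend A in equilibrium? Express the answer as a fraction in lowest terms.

4/7

Row minima are 5 and 6, so General X's maximin is 6; column maxima are 9 and 9, so General Y's minimax is 9. These differ, so the equilibrium is in mixed strategies.
Let General Y play defend A with probability q. General X is indifferent when 9q + 5(1−q) = 6q + 9(1−q), giving q = 4/7.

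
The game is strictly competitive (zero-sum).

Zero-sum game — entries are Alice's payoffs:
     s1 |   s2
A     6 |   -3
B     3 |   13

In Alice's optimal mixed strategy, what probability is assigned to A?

10/19

Row minima are -3 and 3, so Alice's maximin is 3; column maxima are 6 and 13, so Bob's minimax is 6. These differ, so the equilibrium is in mixed strategies.
Let Alice play A with probability p. Bob is indifferent when 6p + 3(1−p) = −3p + 13(1−p), giving p = 10/19.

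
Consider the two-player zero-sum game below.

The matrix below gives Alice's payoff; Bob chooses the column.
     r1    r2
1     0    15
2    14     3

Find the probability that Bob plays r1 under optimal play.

6/13

Row minima are 0 and 3, so Alice's maximin is 3; column maxima are 14 and 15, so Bob's minimax is 14. These differ, so the equilibrium is in mixed strategies.
Let Bob play r1 with probability q. Alice is indifferent when 15(1−q) = 14q + 3(1−q), giving q = 6/13.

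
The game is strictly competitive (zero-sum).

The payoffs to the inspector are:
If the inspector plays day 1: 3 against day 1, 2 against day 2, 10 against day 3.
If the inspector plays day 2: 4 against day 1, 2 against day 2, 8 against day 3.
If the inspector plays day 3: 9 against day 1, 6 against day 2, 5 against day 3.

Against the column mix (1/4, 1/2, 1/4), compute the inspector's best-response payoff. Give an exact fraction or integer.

day 1: (3)·(1/4) + (2)·(1/2) + (10)·(1/4) = 17/4.
day 2: (4)·(1/4) + (2)·(1/2) + (8)·(1/4) = 4.
day 3: (9)·(1/4) + (6)·(1/2) + (5)·(1/4) = 13/2.
The best pure response is day 3 with expected payoff 13/2.

13/2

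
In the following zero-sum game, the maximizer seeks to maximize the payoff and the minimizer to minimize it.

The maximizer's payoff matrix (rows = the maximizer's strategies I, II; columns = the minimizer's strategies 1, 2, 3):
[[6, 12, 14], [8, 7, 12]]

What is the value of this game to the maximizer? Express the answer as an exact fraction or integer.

54/7

Column 3 is strictly dominated by 2 for the minimizer (it gives the maximizer more in every row).
The remaining 2×2 game on (I, II) × (1, 2) has no saddle point. Let the maximizer play I with probability p; indifference gives 6p + 8(1−p) = 12p + 7(1−p), so p = 1/7.
Similarly the minimizer's optimal q on 1 is 5/7, and the value is 6·(5/7) + (12)·(2/7) = 54/7.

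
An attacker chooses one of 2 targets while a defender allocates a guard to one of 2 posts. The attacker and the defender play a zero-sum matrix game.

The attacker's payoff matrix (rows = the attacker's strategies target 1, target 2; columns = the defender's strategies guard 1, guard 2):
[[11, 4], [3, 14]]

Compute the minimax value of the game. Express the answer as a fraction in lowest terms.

Row minima are 4 and 3, so the attacker's maximin is 4; column maxima are 11 and 14, so the defender's minimax is 11. These differ, so the equilibrium is in mixed strategies.
Let the attacker play target 1 with probability p. The defender is indifferent when 11p + 3(1−p) = 4p + 14(1−p), giving p = 11/18.
Let the defender play guard 1 with probability q. The attacker is indifferent when 11q + 4(1−q) = 3q + 14(1−q), giving q = 5/9.
The value is 11·(5/9) + (4)·(4/9) = 71/9.

71/9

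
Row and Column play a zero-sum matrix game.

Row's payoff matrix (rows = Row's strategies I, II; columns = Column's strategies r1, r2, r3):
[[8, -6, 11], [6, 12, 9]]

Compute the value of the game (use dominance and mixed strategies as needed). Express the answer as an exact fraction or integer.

33/5

Column r3 is strictly dominated by r1 for Column (it gives Row more in every row).
The remaining 2×2 game on (I, II) × (r1, r2) has no saddle point. Let Row play I with probability p; indifference gives 8p + 6(1−p) = −6p + 12(1−p), so p = 3/10.
Similarly Column's optimal q on r1 is 9/10, and the value is 8·(9/10) + (-6)·(1/10) = 33/5.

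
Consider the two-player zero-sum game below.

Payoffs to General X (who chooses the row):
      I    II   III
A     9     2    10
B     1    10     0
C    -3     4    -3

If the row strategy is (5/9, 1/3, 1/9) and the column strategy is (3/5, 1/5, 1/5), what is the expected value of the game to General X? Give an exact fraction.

Against (3/5, 1/5, 1/5), each row's expected payoff is A: 39/5; B: 13/5; C: -8/5.
Taking the (5/9, 1/3, 1/9)-weighted average: (5/9)·(39/5) + (1/3)·(13/5) + (1/9)·(-8/5) = 226/45.

226/45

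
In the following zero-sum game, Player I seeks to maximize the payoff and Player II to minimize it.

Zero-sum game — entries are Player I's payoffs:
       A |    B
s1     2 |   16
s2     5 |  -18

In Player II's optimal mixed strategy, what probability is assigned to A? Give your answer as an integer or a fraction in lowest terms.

34/37

Row minima are 2 and -18, so Player I's maximin is 2; column maxima are 5 and 16, so Player II's minimax is 5. These differ, so the equilibrium is in mixed strategies.
Let Player II play A with probability q. Player I is indifferent when 2q + 16(1−q) = 5q − 18(1−q), giving q = 34/37.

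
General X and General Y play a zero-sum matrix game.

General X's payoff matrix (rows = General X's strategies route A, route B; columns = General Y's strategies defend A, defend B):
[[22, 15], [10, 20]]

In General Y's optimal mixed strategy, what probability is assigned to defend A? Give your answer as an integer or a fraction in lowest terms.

Row minima are 15 and 10, so General X's maximin is 15; column maxima are 22 and 20, so General Y's minimax is 20. These differ, so the equilibrium is in mixed strategies.
Let General Y play defend A with probability q. General X is indifferent when 22q + 15(1−q) = 10q + 20(1−q), giving q = 5/17.

5/17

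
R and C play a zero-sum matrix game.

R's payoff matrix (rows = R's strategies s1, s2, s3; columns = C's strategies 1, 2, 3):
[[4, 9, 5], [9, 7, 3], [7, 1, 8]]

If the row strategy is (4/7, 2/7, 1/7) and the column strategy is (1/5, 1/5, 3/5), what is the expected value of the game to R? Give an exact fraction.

Against (1/5, 1/5, 3/5), each row's expected payoff is s1: 28/5; s2: 5; s3: 32/5.
Taking the (4/7, 2/7, 1/7)-weighted average: (4/7)·(28/5) + (2/7)·(5) + (1/7)·(32/5) = 194/35.

194/35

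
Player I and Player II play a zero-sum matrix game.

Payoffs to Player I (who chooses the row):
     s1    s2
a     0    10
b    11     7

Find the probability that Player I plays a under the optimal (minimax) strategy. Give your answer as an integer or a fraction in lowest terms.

Row minima are 0 and 7, so Player I's maximin is 7; column maxima are 11 and 10, so Player II's minimax is 10. These differ, so the equilibrium is in mixed strategies.
Let Player I play a with probability p. Player II is indifferent when 11(1−p) = 10p + 7(1−p), giving p = 2/7.

2/7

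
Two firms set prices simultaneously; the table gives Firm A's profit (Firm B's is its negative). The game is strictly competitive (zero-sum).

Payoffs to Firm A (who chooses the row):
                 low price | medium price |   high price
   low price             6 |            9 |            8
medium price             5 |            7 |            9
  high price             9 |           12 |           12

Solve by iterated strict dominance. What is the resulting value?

Row medium price is strictly dominated by row high price (9>5, 12>7, 12>9); eliminate medium price.
Column medium price is strictly dominated by low price for Firm B (6<9, 9<12); eliminate medium price.
Column high price is strictly dominated by low price for Firm B (6<8, 9<12); eliminate high price.
Row low price is strictly dominated by row high price (9>6); eliminate low price.
Only (high price, low price) remains, with payoff 9.

9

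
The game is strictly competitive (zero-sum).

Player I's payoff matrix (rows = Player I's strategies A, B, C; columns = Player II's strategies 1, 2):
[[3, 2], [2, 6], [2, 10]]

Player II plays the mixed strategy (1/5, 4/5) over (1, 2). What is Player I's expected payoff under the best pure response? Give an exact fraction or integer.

A: (3)·(1/5) + (2)·(4/5) = 11/5.
B: (2)·(1/5) + (6)·(4/5) = 26/5.
C: (2)·(1/5) + (10)·(4/5) = 42/5.
The best pure response is C with expected payoff 42/5.

42/5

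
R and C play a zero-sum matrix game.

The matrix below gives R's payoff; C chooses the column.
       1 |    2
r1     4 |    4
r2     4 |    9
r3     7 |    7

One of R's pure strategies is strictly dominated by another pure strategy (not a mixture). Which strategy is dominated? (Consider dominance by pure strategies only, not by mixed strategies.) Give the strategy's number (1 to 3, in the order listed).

Compare r1 with r3: 7 > 4, 7 > 4.
So r3 strictly dominates r1 for R; r1 is strictly dominated.

1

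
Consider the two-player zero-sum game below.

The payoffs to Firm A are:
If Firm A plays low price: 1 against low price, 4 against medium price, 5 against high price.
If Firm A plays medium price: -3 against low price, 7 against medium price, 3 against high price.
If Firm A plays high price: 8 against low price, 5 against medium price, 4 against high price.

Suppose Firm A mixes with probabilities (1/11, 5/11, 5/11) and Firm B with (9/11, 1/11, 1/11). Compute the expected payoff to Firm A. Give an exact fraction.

338/121

Against (9/11, 1/11, 1/11), each row's expected payoff is low price: 18/11; medium price: -17/11; high price: 81/11.
Taking the (1/11, 5/11, 5/11)-weighted average: (1/11)·(18/11) + (5/11)·(-17/11) + (5/11)·(81/11) = 338/121.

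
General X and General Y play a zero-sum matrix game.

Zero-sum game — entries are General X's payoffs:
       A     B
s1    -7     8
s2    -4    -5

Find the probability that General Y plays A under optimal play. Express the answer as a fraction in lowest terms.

Row minima are -7 and -5, so General X's maximin is -5; column maxima are -4 and 8, so General Y's minimax is -4. These differ, so the equilibrium is in mixed strategies.
Let General Y play A with probability q. General X is indifferent when −7q + 8(1−q) = −4q − 5(1−q), giving q = 13/16.

13/16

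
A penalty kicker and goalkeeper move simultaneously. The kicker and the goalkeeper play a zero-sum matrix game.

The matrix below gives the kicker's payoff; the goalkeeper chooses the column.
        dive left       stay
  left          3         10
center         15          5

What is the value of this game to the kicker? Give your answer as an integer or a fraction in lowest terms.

135/17

Row minima are 3 and 5, so the kicker's maximin is 5; column maxima are 15 and 10, so the goalkeeper's minimax is 10. These differ, so the equilibrium is in mixed strategies.
Let the kicker play left with probability p. The goalkeeper is indifferent when 3p + 15(1−p) = 10p + 5(1−p), giving p = 10/17.
Let the goalkeeper play dive left with probability q. The kicker is indifferent when 3q + 10(1−q) = 15q + 5(1−q), giving q = 5/17.
The value is 3·(5/17) + (10)·(12/17) = 135/17.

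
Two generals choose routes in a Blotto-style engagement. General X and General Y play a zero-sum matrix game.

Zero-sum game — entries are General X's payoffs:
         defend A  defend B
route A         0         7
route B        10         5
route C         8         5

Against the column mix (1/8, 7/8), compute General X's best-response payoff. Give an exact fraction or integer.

49/8

route A: (0)·(1/8) + (7)·(7/8) = 49/8.
route B: (10)·(1/8) + (5)·(7/8) = 45/8.
route C: (8)·(1/8) + (5)·(7/8) = 43/8.
The best pure response is route A with expected payoff 49/8.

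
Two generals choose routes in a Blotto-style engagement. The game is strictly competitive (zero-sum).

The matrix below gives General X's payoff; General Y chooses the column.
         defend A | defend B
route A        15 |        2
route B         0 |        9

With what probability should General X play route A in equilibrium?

Row minima are 2 and 0, so General X's maximin is 2; column maxima are 15 and 9, so General Y's minimax is 9. These differ, so the equilibrium is in mixed strategies.
Let General X play route A with probability p. General Y is indifferent when 15p = 2p + 9(1−p), giving p = 9/22.

9/22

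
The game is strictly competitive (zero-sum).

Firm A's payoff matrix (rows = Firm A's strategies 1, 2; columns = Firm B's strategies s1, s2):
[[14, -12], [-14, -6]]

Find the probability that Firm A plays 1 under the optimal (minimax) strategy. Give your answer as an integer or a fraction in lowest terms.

4/17

Row minima are -12 and -14, so Firm A's maximin is -12; column maxima are 14 and -6, so Firm B's minimax is -6. These differ, so the equilibrium is in mixed strategies.
Let Firm A play 1 with probability p. Firm B is indifferent when 14p − 14(1−p) = −12p − 6(1−p), giving p = 4/17.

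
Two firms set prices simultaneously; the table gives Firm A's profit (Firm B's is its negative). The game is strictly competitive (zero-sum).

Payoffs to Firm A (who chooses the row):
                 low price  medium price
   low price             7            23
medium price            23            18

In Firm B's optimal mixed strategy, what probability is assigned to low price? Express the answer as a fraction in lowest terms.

5/21

Row minima are 7 and 18, so Firm A's maximin is 18; column maxima are 23 and 23, so Firm B's minimax is 23. These differ, so the equilibrium is in mixed strategies.
Let Firm B play low price with probability q. Firm A is indifferent when 7q + 23(1−q) = 23q + 18(1−q), giving q = 5/21.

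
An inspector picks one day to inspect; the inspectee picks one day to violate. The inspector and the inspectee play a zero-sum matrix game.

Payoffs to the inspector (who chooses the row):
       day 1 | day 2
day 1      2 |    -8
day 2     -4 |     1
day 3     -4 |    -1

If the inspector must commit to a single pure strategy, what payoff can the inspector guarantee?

The worst-case payoff for each row is day 1: -8, day 2: -4, day 3: -4.
The best of these is -4.

-4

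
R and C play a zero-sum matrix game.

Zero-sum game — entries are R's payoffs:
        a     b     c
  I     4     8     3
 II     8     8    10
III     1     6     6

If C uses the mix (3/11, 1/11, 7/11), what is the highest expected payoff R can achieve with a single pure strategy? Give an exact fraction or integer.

I: (4)·(3/11) + (8)·(1/11) + (3)·(7/11) = 41/11.
II: (8)·(3/11) + (8)·(1/11) + (10)·(7/11) = 102/11.
III: (1)·(3/11) + (6)·(1/11) + (6)·(7/11) = 51/11.
The best pure response is II with expected payoff 102/11.

102/11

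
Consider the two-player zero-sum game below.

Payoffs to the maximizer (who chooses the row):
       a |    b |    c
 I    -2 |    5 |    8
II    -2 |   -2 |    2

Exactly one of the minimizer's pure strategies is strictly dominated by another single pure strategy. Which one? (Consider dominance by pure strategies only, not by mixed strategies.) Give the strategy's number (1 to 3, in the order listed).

3

The minimizer prefers columns that give the maximizer less. Compare c with a: -2 < 8, -2 < 2.
So a strictly dominates c for the minimizer; c is strictly dominated.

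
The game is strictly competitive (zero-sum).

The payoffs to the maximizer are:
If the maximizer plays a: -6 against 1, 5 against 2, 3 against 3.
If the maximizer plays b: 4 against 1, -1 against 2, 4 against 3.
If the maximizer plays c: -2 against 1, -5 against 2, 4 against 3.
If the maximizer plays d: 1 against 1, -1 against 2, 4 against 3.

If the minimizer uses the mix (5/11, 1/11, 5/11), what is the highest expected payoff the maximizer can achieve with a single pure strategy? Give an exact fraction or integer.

39/11

a: (-6)·(5/11) + (5)·(1/11) + (3)·(5/11) = -10/11.
b: (4)·(5/11) + (-1)·(1/11) + (4)·(5/11) = 39/11.
c: (-2)·(5/11) + (-5)·(1/11) + (4)·(5/11) = 5/11.
d: (1)·(5/11) + (-1)·(1/11) + (4)·(5/11) = 24/11.
The best pure response is b with expected payoff 39/11.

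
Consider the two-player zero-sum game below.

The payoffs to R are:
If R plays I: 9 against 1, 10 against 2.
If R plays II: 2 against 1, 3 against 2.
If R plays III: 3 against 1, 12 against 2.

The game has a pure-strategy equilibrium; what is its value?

9

Row minima: 9, 2, 3 → R's maximin is 9.
Column maxima: 9, 12 → C's minimax is 9.
They coincide at (I, 1), so the value is 9.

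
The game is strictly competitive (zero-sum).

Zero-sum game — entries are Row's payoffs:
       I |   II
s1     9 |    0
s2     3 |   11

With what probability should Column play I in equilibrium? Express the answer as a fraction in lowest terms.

11/17

Row minima are 0 and 3, so Row's maximin is 3; column maxima are 9 and 11, so Column's minimax is 9. These differ, so the equilibrium is in mixed strategies.
Let Column play I with probability q. Row is indifferent when 9q = 3q + 11(1−q), giving q = 11/17.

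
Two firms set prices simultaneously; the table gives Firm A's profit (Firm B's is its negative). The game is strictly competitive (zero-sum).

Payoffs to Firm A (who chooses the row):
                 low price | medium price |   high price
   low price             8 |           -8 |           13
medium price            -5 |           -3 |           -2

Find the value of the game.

-32/9

Column high price is strictly dominated by low price for Firm B (it gives Firm A more in every row).
The remaining 2×2 game on (low price, medium price) × (low price, medium price) has no saddle point. Let Firm A play low price with probability p; indifference gives 8p − 5(1−p) = −8p − 3(1−p), so p = 1/9.
Similarly Firm B's optimal q on low price is 5/18, and the value is 8·(5/18) + (-8)·(13/18) = -32/9.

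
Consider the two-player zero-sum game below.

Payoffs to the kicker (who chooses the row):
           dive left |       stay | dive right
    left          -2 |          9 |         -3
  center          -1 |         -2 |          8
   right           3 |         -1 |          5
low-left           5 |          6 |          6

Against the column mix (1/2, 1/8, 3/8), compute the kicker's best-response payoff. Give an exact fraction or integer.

left: (-2)·(1/2) + (9)·(1/8) + (-3)·(3/8) = -1.
center: (-1)·(1/2) + (-2)·(1/8) + (8)·(3/8) = 9/4.
right: (3)·(1/2) + (-1)·(1/8) + (5)·(3/8) = 13/4.
low-left: (5)·(1/2) + (6)·(1/8) + (6)·(3/8) = 11/2.
The best pure response is low-left with expected payoff 11/2.

11/2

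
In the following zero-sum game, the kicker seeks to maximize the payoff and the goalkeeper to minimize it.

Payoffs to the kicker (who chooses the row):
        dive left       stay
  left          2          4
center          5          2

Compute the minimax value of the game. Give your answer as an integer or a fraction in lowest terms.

16/5

Row minima are 2 and 2, so the kicker's maximin is 2; column maxima are 5 and 4, so the goalkeeper's minimax is 4. These differ, so the equilibrium is in mixed strategies.
Let the kicker play left with probability p. The goalkeeper is indifferent when 2p + 5(1−p) = 4p + 2(1−p), giving p = 3/5.
Let the goalkeeper play dive left with probability q. The kicker is indifferent when 2q + 4(1−q) = 5q + 2(1−q), giving q = 2/5.
The value is 2·(2/5) + (4)·(3/5) = 16/5.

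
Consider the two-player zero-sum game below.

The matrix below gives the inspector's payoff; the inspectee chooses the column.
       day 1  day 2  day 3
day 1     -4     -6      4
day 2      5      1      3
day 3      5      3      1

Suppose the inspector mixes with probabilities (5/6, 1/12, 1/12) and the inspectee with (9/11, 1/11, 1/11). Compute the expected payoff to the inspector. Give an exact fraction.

Against (9/11, 1/11, 1/11), each row's expected payoff is day 1: -38/11; day 2: 49/11; day 3: 49/11.
Taking the (5/6, 1/12, 1/12)-weighted average: (5/6)·(-38/11) + (1/12)·(49/11) + (1/12)·(49/11) = -47/22.

-47/22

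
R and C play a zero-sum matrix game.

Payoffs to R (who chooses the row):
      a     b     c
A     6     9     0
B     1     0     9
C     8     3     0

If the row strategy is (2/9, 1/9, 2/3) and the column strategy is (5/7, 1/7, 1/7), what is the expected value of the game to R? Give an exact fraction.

Against (5/7, 1/7, 1/7), each row's expected payoff is A: 39/7; B: 2; C: 43/7.
Taking the (2/9, 1/9, 2/3)-weighted average: (2/9)·(39/7) + (1/9)·(2) + (2/3)·(43/7) = 50/9.

50/9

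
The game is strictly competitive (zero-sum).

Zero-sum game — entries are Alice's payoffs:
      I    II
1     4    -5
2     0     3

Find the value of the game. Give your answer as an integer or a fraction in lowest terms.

Row minima are -5 and 0, so Alice's maximin is 0; column maxima are 4 and 3, so Bob's minimax is 3. These differ, so the equilibrium is in mixed strategies.
Let Alice play 1 with probability p. Bob is indifferent when 4p = −5p + 3(1−p), giving p = 1/4.
Let Bob play I with probability q. Alice is indifferent when 4q − 5(1−q) = 3(1−q), giving q = 2/3.
The value is 4·(2/3) + (-5)·(1/3) = 1.

1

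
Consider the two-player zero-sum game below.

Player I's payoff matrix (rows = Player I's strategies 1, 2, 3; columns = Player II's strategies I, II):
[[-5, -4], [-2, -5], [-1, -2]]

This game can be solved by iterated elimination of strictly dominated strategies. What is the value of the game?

-2

Row 2 is strictly dominated by row 3 (-1>-2, -2>-5); eliminate 2.
Row 1 is strictly dominated by row 3 (-1>-5, -2>-4); eliminate 1.
Column I is strictly dominated by II for Player II (-2<-1); eliminate I.
Only (3, II) remains, with payoff -2.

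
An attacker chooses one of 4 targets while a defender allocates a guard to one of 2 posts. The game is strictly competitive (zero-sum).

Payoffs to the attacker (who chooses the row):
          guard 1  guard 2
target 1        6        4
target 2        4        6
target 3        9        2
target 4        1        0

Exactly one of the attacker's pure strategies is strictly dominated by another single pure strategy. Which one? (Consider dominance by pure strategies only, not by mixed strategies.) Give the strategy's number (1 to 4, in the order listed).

4

Compare target 4 with target 1: 6 > 1, 4 > 0.
So target 1 strictly dominates target 4 for the attacker; target 4 is strictly dominated.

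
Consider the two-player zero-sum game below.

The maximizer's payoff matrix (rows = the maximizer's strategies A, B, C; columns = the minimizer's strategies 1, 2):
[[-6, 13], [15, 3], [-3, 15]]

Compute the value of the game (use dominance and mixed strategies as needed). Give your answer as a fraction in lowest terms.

39/5

Row A is strictly dominated by row C, so the maximizer never plays it.
The remaining 2×2 game on (B, C) × (1, 2) has no saddle point. Let the maximizer play B with probability p; indifference gives 15p − 3(1−p) = 3p + 15(1−p), so p = 3/5.
Similarly the minimizer's optimal q on 1 is 2/5, and the value is 15·(2/5) + (3)·(3/5) = 39/5.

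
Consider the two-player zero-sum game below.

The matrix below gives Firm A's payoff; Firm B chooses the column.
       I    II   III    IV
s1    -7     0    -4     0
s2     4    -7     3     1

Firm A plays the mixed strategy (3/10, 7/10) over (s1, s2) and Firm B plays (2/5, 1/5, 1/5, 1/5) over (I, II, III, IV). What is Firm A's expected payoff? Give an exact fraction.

Against (2/5, 1/5, 1/5, 1/5), each row's expected payoff is s1: -18/5; s2: 1.
Taking the (3/10, 7/10)-weighted average: (3/10)·(-18/5) + (7/10)·(1) = -19/50.

-19/50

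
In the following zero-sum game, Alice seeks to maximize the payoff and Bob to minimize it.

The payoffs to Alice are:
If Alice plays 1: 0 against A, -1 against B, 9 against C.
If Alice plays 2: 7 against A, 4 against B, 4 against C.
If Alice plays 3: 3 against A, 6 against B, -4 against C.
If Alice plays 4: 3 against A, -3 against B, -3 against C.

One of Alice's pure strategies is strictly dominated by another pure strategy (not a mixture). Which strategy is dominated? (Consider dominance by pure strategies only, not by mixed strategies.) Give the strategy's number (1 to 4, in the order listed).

Compare 4 with 2: 7 > 3, 4 > -3, 4 > -3.
So 2 strictly dominates 4 for Alice; 4 is strictly dominated.

4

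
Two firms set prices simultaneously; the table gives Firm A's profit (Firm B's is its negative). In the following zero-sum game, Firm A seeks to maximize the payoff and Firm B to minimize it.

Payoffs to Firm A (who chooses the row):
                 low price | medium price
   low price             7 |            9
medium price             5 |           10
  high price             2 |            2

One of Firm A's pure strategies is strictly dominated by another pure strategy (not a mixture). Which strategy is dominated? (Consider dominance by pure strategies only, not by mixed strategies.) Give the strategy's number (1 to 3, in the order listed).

3

Compare high price with low price: 7 > 2, 9 > 2.
So low price strictly dominates high price for Firm A; high price is strictly dominated.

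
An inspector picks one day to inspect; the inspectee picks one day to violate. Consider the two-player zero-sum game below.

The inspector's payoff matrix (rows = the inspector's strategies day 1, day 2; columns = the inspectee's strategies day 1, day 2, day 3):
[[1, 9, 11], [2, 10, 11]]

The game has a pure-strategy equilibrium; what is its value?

2

Row minima: 1, 2 → the inspector's maximin is 2.
Column maxima: 2, 10, 11 → the inspectee's minimax is 2.
They coincide at (day 2, day 1), so the value is 2.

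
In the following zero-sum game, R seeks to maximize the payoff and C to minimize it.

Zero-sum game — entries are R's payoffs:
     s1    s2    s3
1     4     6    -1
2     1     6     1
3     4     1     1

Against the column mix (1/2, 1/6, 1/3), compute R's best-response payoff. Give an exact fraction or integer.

8/3

1: (4)·(1/2) + (6)·(1/6) + (-1)·(1/3) = 8/3.
2: (1)·(1/2) + (6)·(1/6) + (1)·(1/3) = 11/6.
3: (4)·(1/2) + (1)·(1/6) + (1)·(1/3) = 5/2.
The best pure response is 1 with expected payoff 8/3.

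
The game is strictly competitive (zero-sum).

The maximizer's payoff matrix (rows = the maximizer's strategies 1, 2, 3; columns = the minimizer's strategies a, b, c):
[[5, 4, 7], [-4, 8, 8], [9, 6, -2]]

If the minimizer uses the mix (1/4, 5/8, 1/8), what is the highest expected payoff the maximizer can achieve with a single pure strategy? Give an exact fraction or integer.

23/4

1: (5)·(1/4) + (4)·(5/8) + (7)·(1/8) = 37/8.
2: (-4)·(1/4) + (8)·(5/8) + (8)·(1/8) = 5.
3: (9)·(1/4) + (6)·(5/8) + (-2)·(1/8) = 23/4.
The best pure response is 3 with expected payoff 23/4.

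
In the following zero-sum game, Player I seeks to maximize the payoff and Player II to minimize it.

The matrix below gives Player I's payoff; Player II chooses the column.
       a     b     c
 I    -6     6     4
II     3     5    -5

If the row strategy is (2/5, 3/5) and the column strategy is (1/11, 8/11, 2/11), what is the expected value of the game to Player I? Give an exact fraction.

Against (1/11, 8/11, 2/11), each row's expected payoff is I: 50/11; II: 3.
Taking the (2/5, 3/5)-weighted average: (2/5)·(50/11) + (3/5)·(3) = 199/55.

199/55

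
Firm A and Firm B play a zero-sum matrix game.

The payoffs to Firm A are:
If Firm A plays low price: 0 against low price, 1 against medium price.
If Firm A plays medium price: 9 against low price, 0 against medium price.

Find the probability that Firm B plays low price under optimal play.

Row minima are 0 and 0, so Firm A's maximin is 0; column maxima are 9 and 1, so Firm B's minimax is 1. These differ, so the equilibrium is in mixed strategies.
Let Firm B play low price with probability q. Firm A is indifferent when (1−q) = 9q, giving q = 1/10.

1/10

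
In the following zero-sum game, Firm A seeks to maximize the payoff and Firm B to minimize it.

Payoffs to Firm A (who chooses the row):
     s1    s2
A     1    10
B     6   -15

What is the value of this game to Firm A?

5/2

Row minima are 1 and -15, so Firm A's maximin is 1; column maxima are 6 and 10, so Firm B's minimax is 6. These differ, so the equilibrium is in mixed strategies.
Let Firm A play A with probability p. Firm B is indifferent when p + 6(1−p) = 10p − 15(1−p), giving p = 7/10.
Let Firm B play s1 with probability q. Firm A is indifferent when q + 10(1−q) = 6q − 15(1−q), giving q = 5/6.
The value is 1·(5/6) + (10)·(1/6) = 5/2.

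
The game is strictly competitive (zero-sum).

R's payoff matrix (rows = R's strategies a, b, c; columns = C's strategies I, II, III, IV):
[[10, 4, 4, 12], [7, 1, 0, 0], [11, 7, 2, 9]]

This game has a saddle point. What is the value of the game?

Row minima: 4, 0, 2 → R's maximin is 4.
Column maxima: 11, 7, 4, 12 → C's minimax is 4.
They coincide at (a, III), so the value is 4.

4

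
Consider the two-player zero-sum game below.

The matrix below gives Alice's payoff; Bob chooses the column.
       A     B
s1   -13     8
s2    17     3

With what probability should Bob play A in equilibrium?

Row minima are -13 and 3, so Alice's maximin is 3; column maxima are 17 and 8, so Bob's minimax is 8. These differ, so the equilibrium is in mixed strategies.
Let Bob play A with probability q. Alice is indifferent when −13q + 8(1−q) = 17q + 3(1−q), giving q = 1/7.

1/7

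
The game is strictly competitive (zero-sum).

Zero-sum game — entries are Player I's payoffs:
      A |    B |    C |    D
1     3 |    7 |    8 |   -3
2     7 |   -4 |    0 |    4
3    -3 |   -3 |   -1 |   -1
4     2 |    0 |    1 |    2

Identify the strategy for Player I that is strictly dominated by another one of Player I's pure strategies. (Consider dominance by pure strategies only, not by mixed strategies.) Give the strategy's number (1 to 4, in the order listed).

3

Compare 3 with 4: 2 > -3, 0 > -3, 1 > -1, 2 > -1.
So 4 strictly dominates 3 for Player I; 3 is strictly dominated.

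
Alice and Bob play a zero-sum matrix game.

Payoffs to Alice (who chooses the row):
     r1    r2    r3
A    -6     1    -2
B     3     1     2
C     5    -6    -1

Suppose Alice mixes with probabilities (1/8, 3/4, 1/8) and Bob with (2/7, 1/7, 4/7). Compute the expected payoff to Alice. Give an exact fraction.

71/56

Against (2/7, 1/7, 4/7), each row's expected payoff is A: -19/7; B: 15/7; C: 0.
Taking the (1/8, 3/4, 1/8)-weighted average: (1/8)·(-19/7) + (3/4)·(15/7) + (1/8)·(0) = 71/56.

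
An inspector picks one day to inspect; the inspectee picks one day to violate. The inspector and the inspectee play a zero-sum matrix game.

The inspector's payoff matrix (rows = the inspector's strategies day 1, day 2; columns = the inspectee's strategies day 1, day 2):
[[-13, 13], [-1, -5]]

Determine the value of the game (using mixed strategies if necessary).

-13/5

Row minima are -13 and -5, so the inspector's maximin is -5; column maxima are -1 and 13, so the inspectee's minimax is -1. These differ, so the equilibrium is in mixed strategies.
Let the inspector play day 1 with probability p. The inspectee is indifferent when −13p − (1−p) = 13p − 5(1−p), giving p = 2/15.
Let the inspectee play day 1 with probability q. The inspector is indifferent when −13q + 13(1−q) = −q − 5(1−q), giving q = 3/5.
The value is -13·(3/5) + (13)·(2/5) = -13/5.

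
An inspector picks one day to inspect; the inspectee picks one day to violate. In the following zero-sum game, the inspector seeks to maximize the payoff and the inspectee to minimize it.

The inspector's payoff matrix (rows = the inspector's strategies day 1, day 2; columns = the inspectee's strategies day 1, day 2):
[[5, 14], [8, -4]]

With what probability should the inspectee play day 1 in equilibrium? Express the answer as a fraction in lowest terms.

6/7

Row minima are 5 and -4, so the inspector's maximin is 5; column maxima are 8 and 14, so the inspectee's minimax is 8. These differ, so the equilibrium is in mixed strategies.
Let the inspectee play day 1 with probability q. The inspector is indifferent when 5q + 14(1−q) = 8q − 4(1−q), giving q = 6/7.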